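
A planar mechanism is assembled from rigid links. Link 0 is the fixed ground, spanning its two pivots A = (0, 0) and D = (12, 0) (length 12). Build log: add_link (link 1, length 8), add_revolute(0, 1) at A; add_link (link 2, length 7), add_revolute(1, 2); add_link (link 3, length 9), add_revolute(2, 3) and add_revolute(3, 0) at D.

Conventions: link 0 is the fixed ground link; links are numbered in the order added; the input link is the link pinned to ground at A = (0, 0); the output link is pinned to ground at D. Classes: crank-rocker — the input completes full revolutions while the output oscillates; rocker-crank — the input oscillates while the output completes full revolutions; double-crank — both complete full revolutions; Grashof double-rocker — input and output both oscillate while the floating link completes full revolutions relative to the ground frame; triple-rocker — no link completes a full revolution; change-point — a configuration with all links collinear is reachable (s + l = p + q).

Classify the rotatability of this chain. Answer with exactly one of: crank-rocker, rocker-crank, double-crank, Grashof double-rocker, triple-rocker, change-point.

lengths: ground=12, input=8, coupler=7, output=9
sorted: s=7 (shortest), l=12 (longest), p+q=17
s + l = 19 vs p + q = 17
s + l > p + q → non-Grashof → no link fully rotates → triple-rocker

triple-rocker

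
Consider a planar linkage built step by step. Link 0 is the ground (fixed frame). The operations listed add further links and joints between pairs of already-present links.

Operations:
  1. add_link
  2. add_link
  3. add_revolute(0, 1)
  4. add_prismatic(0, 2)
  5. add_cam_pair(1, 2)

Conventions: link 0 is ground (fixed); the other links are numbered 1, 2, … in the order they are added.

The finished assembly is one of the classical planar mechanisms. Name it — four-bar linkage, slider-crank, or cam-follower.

links: 3 (incl. ground); joints: 1 revolute, 1 prismatic, 1 higher (cam) pair, forming one closed loop
3 links, revolute + prismatic + higher pair in one loop → cam-follower

cam-follower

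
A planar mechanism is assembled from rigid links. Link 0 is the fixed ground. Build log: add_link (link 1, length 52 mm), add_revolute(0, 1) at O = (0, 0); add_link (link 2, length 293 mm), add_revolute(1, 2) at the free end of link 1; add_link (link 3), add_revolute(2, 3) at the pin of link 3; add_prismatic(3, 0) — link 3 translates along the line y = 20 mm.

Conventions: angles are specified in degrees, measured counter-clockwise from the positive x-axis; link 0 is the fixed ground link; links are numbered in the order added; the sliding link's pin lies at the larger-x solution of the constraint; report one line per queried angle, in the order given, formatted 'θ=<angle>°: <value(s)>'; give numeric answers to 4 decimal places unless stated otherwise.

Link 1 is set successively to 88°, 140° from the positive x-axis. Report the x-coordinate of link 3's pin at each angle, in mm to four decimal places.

geometry: r = 52 mm, L = 293 mm, e = 20 mm
θ=88°: crank pin P = (r cos θ, r sin θ) = (1.814774, 51.968323)
θ=88°: h = r sin θ − e = 51.968323 − 20 = 31.968323
θ=88°: x = r cos θ + √(L² − h²) = 1.814774 + 291.250796 = 293.065570
θ=140°: crank pin P = (r cos θ, r sin θ) = (-39.834311, 33.424956)
θ=140°: h = r sin θ − e = 33.424956 − 20 = 13.424956
θ=140°: x = r cos θ + √(L² − h²) = -39.834311 + 292.692280 = 252.857969

θ=88°: 293.0656
θ=140°: 252.8580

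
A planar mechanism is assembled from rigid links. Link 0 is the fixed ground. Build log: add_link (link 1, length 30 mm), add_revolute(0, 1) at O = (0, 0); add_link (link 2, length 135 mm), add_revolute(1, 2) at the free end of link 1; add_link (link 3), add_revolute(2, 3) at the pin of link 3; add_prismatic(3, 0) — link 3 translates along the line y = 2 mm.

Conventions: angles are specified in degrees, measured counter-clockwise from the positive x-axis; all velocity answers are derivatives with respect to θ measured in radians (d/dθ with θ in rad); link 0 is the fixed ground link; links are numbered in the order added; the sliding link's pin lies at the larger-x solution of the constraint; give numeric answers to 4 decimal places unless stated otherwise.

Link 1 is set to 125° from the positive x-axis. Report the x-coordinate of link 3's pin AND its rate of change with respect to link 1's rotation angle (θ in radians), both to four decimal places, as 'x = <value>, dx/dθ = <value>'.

geometry: r = 30 mm, L = 135 mm, e = 2 mm
crank pin P = (r cos θ, r sin θ) = (-17.207293, 24.574561)
h = r sin θ − e = 24.574561 − 2 = 22.574561
x = r cos θ + √(L² − h²) = -17.207293 + 133.099170 = 115.891877
dx/dθ = −r sin θ − h·r cos θ/√(L² − h²) (θ in radians; h = 22.574561) = -21.656083

x = 115.8919, dx/dθ = -21.6561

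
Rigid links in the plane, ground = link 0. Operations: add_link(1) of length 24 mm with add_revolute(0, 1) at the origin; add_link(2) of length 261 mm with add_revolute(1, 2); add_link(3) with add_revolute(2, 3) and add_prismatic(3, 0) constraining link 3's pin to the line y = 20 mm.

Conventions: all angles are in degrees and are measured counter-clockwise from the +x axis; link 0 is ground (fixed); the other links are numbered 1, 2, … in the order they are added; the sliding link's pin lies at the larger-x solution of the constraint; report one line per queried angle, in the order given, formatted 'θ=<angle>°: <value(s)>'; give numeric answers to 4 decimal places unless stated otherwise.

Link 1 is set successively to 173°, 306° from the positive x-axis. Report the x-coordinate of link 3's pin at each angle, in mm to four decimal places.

geometry: r = 24 mm, L = 261 mm, e = 20 mm
θ=173°: crank pin P = (r cos θ, r sin θ) = (-23.821108, 2.924864)
θ=173°: h = r sin θ − e = 2.924864 − 20 = -17.075136
θ=173°: x = r cos θ + √(L² − h²) = -23.821108 + 260.440857 = 236.619749
θ=306°: crank pin P = (r cos θ, r sin θ) = (14.106846, -19.416408)
θ=306°: h = r sin θ − e = -19.416408 − 20 = -39.416408
θ=306°: x = r cos θ + √(L² − h²) = 14.106846 + 258.006486 = 272.113332

θ=173°: 236.6197
θ=306°: 272.1133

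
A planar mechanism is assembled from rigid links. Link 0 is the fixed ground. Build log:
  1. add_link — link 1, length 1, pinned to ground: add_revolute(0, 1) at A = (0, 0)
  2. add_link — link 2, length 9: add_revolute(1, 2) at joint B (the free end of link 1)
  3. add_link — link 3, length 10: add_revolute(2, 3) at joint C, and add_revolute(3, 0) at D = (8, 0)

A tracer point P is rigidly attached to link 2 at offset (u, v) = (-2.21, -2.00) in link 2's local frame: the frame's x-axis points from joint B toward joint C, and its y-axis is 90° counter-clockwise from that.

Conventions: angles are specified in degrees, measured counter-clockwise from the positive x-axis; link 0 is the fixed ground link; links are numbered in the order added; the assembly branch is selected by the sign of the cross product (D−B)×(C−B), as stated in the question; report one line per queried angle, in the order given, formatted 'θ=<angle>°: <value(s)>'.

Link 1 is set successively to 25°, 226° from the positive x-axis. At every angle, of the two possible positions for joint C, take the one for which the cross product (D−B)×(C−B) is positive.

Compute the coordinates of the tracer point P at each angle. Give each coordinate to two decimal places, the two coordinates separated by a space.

A=(0,0), D=(8.00,0)
θ=25°: B = A + 1.00·(cos25°, sin25°) = (0.9063, 0.4226)
θ=25°: |BD| = 7.1063
θ=25°: circle(B,9.00) ∩ circle(D,10.00): a=2.2163, h=8.7228
θ=25°:   candidates: C₊=(3.6374,8.9982) cross=61.987; C₋=(2.5999,-8.4166) cross=-61.987
θ=25°:   branch + wants cross > 0 → take C=(3.6374,8.9982) (cross=61.987)
θ=25°: ex = (C−B)/|BC| = (0.3035,0.9528); ey = (-0.9528,0.3035)
θ=25°: P = B + -2.21·ex + -2.00·ey = (2.1414,-2.2901)
θ=226°: B = A + 1.00·(cos226°, sin226°) = (-0.6947, -0.7193)
θ=226°: |BD| = 8.7244
θ=226°: circle(B,9.00) ∩ circle(D,10.00): a=3.2733, h=8.3837
θ=226°:   candidates: C₊=(1.8762,7.9057) cross=73.142; C₋=(3.2587,-8.8046) cross=-73.142
θ=226°:   branch + wants cross > 0 → take C=(1.8762,7.9057) (cross=73.142)
θ=226°: ex = (C−B)/|BC| = (0.2857,0.9583); ey = (-0.9583,0.2857)
θ=226°: P = B + -2.21·ex + -2.00·ey = (0.5907,-3.4086)

θ=25°: 2.14 -2.29
θ=226°: 0.59 -3.41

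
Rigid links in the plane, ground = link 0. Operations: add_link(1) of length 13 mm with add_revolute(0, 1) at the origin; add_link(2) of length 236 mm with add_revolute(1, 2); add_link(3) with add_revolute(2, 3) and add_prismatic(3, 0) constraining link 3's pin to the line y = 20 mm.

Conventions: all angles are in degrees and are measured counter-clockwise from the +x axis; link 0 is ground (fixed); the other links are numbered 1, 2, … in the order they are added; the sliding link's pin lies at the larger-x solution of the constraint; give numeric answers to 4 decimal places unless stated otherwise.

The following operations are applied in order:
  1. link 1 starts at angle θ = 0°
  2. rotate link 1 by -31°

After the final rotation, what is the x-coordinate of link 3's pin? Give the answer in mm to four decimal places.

geometry: r = 13 mm, L = 236 mm, e = 20 mm; θ starts at 0°
rotate link 1 by -31°: θ ← 0° -31° = -31°
crank pin P = (r cos θ, r sin θ) = (11.143175, -6.695495)
h = r sin θ − e = -6.695495 − 20 = -26.695495
x = r cos θ + √(L² − h²) = 11.143175 + 234.485289 = 245.628463

245.6285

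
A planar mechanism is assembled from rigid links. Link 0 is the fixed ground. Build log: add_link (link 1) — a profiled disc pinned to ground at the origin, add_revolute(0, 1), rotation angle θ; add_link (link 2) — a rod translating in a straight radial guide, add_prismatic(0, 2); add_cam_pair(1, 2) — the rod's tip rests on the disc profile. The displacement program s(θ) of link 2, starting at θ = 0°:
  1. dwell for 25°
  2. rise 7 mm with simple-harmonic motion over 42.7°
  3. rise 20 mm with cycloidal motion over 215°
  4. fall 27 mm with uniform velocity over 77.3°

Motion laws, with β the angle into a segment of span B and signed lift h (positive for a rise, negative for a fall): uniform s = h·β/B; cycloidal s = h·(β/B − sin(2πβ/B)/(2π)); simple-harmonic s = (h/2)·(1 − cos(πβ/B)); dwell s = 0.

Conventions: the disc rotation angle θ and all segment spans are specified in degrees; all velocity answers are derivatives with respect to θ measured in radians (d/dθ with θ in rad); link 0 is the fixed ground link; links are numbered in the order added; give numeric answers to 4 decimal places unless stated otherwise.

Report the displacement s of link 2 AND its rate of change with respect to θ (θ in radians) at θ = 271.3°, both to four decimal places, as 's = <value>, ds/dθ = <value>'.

seg 1 [0°–25°] dwell: s stays 0.0000
seg 2 [25°–67.7°] simple-harmonic, h=7: full span → s += 7 → s = 7.0000
seg 3 [67.7°–282.7°] cycloidal, h=20: θ=271.3° here. β=203.6, B=215. 20·(0.9470 − sin(2π·0.9470)/(2π)) = 19.9805 → s = 26.9805
velocity in seg [67.7°–282.7°] (cycloidal), θ in radians: β = 203.6° = 3.5535 rad, B = 215° = 3.7525 rad; ds/dθ = (h/B)(1 − cos(2πβ/B)) = (20/3.7525)(1 − cos(2π·0.9470)) = 0.293060 mm/rad

s = 26.9805, ds/dθ = 0.2931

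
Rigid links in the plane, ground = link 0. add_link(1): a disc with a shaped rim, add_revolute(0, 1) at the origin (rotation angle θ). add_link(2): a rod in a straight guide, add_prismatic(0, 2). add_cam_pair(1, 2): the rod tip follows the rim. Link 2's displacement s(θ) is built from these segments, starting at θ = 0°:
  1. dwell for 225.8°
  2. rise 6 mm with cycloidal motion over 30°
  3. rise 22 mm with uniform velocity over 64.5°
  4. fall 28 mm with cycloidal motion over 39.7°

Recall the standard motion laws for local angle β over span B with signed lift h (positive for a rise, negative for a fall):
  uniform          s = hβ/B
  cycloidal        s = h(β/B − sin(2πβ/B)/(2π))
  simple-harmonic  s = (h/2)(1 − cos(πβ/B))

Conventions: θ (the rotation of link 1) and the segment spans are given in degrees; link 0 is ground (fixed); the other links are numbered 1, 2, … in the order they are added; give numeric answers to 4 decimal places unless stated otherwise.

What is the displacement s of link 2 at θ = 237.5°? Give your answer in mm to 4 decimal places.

segment 1 (0° to 225.8°, dwell): s unchanged at 0.0000
θ = 237.5° falls in segment 2 (225.8° to 255.8°, cycloidal, h = 6): β = 237.5 − 225.8 = 11.7°, B = 30°; Δs = 6·(0.3900 − sin(2π·0.3900)/(2π)) = 1.7313; s = 0.0000 + 1.7313 = 1.7313

1.7313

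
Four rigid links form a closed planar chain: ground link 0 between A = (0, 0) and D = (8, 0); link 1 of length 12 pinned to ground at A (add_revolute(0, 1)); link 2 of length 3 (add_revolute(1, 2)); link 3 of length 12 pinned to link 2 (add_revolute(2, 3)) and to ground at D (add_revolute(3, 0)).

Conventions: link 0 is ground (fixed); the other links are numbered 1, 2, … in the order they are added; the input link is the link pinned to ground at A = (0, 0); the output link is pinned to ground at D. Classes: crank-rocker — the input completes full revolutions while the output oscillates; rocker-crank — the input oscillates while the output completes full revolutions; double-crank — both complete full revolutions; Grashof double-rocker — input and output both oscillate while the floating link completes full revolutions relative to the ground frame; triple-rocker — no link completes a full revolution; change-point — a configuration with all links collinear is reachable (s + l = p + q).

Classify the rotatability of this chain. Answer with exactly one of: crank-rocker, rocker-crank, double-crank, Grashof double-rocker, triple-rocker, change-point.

lengths: ground=8, input=12, coupler=3, output=12
sorted: s=3 (shortest), l=12 (longest), p+q=20
s + l = 15 vs p + q = 20
s + l < p + q (Grashof) with shortest = coupler link → Grashof double-rocker

Grashof double-rocker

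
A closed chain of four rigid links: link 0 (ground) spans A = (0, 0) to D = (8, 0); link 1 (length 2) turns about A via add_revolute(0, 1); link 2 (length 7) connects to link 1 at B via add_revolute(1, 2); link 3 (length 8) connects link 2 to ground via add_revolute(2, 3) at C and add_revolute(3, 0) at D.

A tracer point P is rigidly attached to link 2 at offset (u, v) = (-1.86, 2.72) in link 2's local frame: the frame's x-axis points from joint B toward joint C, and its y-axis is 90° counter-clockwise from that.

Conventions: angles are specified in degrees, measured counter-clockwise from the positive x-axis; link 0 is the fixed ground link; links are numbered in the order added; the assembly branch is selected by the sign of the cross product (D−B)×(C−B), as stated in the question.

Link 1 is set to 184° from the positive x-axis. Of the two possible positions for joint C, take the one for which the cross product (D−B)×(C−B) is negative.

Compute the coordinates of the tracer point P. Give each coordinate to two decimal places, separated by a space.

A=(0,0), D=(8.00,0)
B = A + 2.00·(cos184°, sin184°) = (-1.9951, -0.1395)
|BD| = 9.9961
circle(B,7.00) ∩ circle(D,8.00): a=4.2478, h=5.5639
  candidates: C₊=(2.1746,5.4831) cross=55.617; C₋=(2.3299,-5.6435) cross=-55.617
  branch - wants cross < 0 → take C=(2.3299,-5.6435) (cross=-55.617)
ex = (C−B)/|BC| = (0.6179,-0.7863); ey = (0.7863,0.6179)
P = B + -1.86·ex + 2.72·ey = (-1.0056,3.0036)

-1.01 3.00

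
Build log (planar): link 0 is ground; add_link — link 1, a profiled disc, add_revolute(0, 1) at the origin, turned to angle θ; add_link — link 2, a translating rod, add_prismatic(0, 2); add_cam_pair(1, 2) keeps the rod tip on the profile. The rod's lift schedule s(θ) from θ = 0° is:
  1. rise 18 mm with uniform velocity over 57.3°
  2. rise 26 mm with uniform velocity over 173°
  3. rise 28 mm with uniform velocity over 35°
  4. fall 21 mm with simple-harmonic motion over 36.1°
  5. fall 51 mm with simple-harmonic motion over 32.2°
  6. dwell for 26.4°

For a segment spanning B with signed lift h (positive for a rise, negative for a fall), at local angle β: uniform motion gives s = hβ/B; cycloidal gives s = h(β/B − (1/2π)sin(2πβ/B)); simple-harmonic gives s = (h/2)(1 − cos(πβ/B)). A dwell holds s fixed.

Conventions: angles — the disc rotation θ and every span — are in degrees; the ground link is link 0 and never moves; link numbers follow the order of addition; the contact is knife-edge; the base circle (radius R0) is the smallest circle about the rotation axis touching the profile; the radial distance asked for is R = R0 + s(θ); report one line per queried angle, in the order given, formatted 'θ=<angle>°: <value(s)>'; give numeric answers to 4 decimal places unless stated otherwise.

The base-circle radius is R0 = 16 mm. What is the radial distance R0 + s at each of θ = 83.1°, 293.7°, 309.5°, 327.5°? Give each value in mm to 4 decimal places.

seg 1 [0°–57.3°] uniform, h=18: full span → s += 18 → s = 18.0000
seg 2 [57.3°–230.3°] uniform, h=26: θ=83.1° here. β=25.8, B=173. 26·25.8/173 = 3.8775 → s = 21.8775
seg 2 [57.3°–230.3°] uniform, h=26: full span → s += 26 → s = 44.0000
seg 3 [230.3°–265.3°] uniform, h=28: full span → s += 28 → s = 72.0000
seg 4 [265.3°–301.4°] simple-harmonic, h=-21: θ=293.7° here. β=28.4, B=36.1. -21/2·(1 − cos(π·0.7867)) = -18.7295 → s = 53.2705
seg 4 [265.3°–301.4°] simple-harmonic, h=-21: full span → s += -21 → s = 51.0000
seg 5 [301.4°–333.6°] simple-harmonic, h=-51: θ=309.5° here. β=8.1, B=32.2. -51/2·(1 − cos(π·0.2516)) = -7.5570 → s = 43.4430
seg 5 [301.4°–333.6°] simple-harmonic, h=-51: θ=327.5° here. β=26.1, B=32.2. -51/2·(1 − cos(π·0.8106)) = -46.6157 → s = 4.3843
θ=83.1°: R = R0 + s = 16 + 21.8775 = 37.8775
θ=293.7°: R = R0 + s = 16 + 53.2705 = 69.2705
θ=309.5°: R = R0 + s = 16 + 43.4430 = 59.4430
θ=327.5°: R = R0 + s = 16 + 4.3843 = 20.3843

θ=83.1°: 37.8775
θ=293.7°: 69.2705
θ=309.5°: 59.4430
θ=327.5°: 20.3843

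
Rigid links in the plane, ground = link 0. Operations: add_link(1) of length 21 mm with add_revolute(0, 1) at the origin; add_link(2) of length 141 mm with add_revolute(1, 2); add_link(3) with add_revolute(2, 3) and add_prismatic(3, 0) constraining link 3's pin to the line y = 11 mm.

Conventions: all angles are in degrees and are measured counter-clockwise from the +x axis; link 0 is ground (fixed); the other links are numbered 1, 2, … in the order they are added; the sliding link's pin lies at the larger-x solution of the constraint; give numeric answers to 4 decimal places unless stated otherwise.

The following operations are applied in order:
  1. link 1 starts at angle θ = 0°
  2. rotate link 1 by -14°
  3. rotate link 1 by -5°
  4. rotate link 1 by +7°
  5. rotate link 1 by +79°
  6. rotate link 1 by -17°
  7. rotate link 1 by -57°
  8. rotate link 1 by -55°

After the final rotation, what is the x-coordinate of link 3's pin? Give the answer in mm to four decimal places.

geometry: r = 21 mm, L = 141 mm, e = 11 mm; θ starts at 0°
rotate link 1 by -14°: θ ← 0° -14° = -14°
rotate link 1 by -5°: θ ← -14° -5° = -19°
rotate link 1 by +7°: θ ← -19° +7° = -12°
rotate link 1 by +79°: θ ← -12° +79° = 67°
rotate link 1 by -17°: θ ← 67° -17° = 50°
rotate link 1 by -57°: θ ← 50° -57° = -7°
rotate link 1 by -55°: θ ← -7° -55° = -62°
crank pin P = (r cos θ, r sin θ) = (9.858903, -18.541899)
h = r sin θ − e = -18.541899 − 11 = -29.541899
x = r cos θ + √(L² − h²) = 9.858903 + 137.870505 = 147.729408

147.7294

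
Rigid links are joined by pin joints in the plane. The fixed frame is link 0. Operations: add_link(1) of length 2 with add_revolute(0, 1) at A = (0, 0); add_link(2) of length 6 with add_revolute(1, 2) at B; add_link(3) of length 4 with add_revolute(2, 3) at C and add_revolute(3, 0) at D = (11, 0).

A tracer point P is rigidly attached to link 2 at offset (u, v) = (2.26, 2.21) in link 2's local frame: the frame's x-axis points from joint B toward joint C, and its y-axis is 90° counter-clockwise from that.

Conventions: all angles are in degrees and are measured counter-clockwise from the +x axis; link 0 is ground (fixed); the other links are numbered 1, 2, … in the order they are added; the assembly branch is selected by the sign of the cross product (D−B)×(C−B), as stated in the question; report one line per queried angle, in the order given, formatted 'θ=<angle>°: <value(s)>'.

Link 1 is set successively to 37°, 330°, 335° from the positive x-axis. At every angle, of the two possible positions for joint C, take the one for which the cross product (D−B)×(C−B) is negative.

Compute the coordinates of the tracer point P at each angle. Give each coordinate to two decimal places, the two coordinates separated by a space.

A=(0,0), D=(11.00,0)
θ=37°: B = A + 2.00·(cos37°, sin37°) = (1.5973, 1.2036)
θ=37°: |BD| = 9.4795
θ=37°: circle(B,6.00) ∩ circle(D,4.00): a=5.7946, h=1.5563
θ=37°:   candidates: C₊=(7.5426,2.0116) cross=14.753; C₋=(7.1474,-1.0759) cross=-14.753
θ=37°:   branch - wants cross < 0 → take C=(7.1474,-1.0759) (cross=-14.753)
θ=37°: ex = (C−B)/|BC| = (0.9250,-0.3799); ey = (0.3799,0.9250)
θ=37°: P = B + 2.26·ex + 2.21·ey = (4.5274,2.3893)
θ=330°: B = A + 2.00·(cos330°, sin330°) = (1.7321, -1.0000)
θ=330°: |BD| = 9.3217
θ=330°: circle(B,6.00) ∩ circle(D,4.00): a=5.7336, h=1.7679
θ=330°:   candidates: C₊=(7.2429,1.3728) cross=16.480; C₋=(7.6222,-2.1426) cross=-16.480
θ=330°:   branch - wants cross < 0 → take C=(7.6222,-2.1426) (cross=-16.480)
θ=330°: ex = (C−B)/|BC| = (0.9817,-0.1904); ey = (0.1904,0.9817)
θ=330°: P = B + 2.26·ex + 2.21·ey = (4.3716,0.7392)
θ=335°: B = A + 2.00·(cos335°, sin335°) = (1.8126, -0.8452)
θ=335°: |BD| = 9.2262
θ=335°: circle(B,6.00) ∩ circle(D,4.00): a=5.6970, h=1.8827
θ=335°:   candidates: C₊=(7.3131,1.5515) cross=17.370; C₋=(7.6581,-2.1981) cross=-17.370
θ=335°:   branch - wants cross < 0 → take C=(7.6581,-2.1981) (cross=-17.370)
θ=335°: ex = (C−B)/|BC| = (0.9742,-0.2255); ey = (0.2255,0.9742)
θ=335°: P = B + 2.26·ex + 2.21·ey = (4.5127,0.7983)

θ=37°: 4.53 2.39
θ=330°: 4.37 0.74
θ=335°: 4.51 0.80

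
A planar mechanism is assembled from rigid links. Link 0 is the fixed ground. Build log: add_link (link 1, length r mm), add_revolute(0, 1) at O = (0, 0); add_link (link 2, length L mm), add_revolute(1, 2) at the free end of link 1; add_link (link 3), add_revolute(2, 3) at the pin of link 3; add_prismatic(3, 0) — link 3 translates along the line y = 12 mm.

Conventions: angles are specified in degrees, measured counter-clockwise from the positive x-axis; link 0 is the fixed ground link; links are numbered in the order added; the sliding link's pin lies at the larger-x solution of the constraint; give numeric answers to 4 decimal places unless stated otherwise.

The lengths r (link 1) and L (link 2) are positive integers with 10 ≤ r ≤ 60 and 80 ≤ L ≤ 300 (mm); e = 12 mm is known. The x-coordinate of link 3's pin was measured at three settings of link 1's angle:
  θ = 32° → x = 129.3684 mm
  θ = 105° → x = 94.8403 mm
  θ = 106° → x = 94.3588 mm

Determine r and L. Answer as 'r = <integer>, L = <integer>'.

constraint per measurement: (x − r cos θ)² + (r sin θ − e)² = L²
subtracting the θ₁ and θ₂ equations cancels the r² and L² terms:
r = (x₁² − x₂²) / (2[(x₁cos θ₁ + e sin θ₁) − (x₂cos θ₂ + e sin θ₂)]) = 30.0000 → r = 30
L² = (x₁ − r cos θ₁)² + (r sin θ₁ − e)² = 10816.0035 → L = 104.0000 → L = 104
check at θ₃=106°: x = 94.3588 (printed 94.3588) ✓

r = 30, L = 104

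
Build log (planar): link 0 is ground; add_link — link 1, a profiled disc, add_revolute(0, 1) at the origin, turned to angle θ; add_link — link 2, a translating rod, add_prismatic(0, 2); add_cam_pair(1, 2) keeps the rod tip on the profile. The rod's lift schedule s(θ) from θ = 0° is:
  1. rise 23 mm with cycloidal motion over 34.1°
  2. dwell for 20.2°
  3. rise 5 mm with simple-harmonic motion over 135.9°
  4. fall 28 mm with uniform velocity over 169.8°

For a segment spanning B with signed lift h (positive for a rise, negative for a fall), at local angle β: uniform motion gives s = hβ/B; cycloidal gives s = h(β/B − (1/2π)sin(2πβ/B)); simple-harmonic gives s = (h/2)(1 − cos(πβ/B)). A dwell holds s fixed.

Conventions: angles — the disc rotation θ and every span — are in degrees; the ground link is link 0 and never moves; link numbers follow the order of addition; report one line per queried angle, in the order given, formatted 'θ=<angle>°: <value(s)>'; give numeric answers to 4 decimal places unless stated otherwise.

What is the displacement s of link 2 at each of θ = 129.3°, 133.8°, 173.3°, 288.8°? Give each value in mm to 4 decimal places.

seg 1 [0°–34.1°] cycloidal, h=23: full span → s += 23 → s = 23.0000
seg 2 [34.1°–54.3°] dwell: s stays 23.0000
seg 3 [54.3°–190.2°] simple-harmonic, h=5: θ=129.3° here. β=75, B=135.9. 5/2·(1 − cos(π·0.5519)) = 2.9056 → s = 25.9056
seg 3 [54.3°–190.2°] simple-harmonic, h=5: θ=133.8° here. β=79.5, B=135.9. 5/2·(1 − cos(π·0.5850)) = 3.1596 → s = 26.1596
seg 3 [54.3°–190.2°] simple-harmonic, h=5: θ=173.3° here. β=119, B=135.9. 5/2·(1 − cos(π·0.8756)) = 4.8116 → s = 27.8116
seg 3 [54.3°–190.2°] simple-harmonic, h=5: full span → s += 5 → s = 28.0000
seg 4 [190.2°–360°] uniform, h=-28: θ=288.8° here. β=98.6, B=169.8. -28·98.6/169.8 = -16.2591 → s = 11.7409

θ=129.3°: 25.9056
θ=133.8°: 26.1596
θ=173.3°: 27.8116
θ=288.8°: 11.7409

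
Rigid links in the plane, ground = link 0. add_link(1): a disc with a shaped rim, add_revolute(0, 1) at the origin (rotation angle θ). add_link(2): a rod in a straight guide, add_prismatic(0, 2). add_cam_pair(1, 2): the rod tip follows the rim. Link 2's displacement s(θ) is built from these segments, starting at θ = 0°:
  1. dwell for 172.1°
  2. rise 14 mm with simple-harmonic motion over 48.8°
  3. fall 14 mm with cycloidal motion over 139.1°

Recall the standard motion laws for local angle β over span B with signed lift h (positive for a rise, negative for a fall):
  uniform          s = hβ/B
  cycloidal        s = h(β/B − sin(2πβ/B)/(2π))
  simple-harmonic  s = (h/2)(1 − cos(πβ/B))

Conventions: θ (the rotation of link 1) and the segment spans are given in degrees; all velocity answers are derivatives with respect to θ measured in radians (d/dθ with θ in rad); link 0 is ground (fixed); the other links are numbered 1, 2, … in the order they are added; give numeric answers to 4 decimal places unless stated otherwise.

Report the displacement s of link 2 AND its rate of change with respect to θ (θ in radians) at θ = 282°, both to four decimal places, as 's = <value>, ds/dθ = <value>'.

segment 1 (0° to 172.1°, dwell): s unchanged at 0.0000
segment 2 (172.1° to 220.9°, simple-harmonic, h = 14) is passed completely: s = 0.0000 + (14) = 14.0000
θ = 282° falls in segment 3 (220.9° to 360°, cycloidal, h = -14): β = 282 − 220.9 = 61.1°, B = 139.1°; Δs = -14·(0.4393 − sin(2π·0.4393)/(2π)) = -5.3196; s = 14.0000 − 5.3196 = 8.6804
velocity in seg [220.9°–360°] (cycloidal), θ in radians: β = 61.1° = 1.0664 rad, B = 139.1° = 2.4278 rad; ds/dθ = (h/B)(1 − cos(2πβ/B)) = ((-14)/2.4278)(1 − cos(2π·0.4393)) = -11.118313 mm/rad

s = 8.6804, ds/dθ = -11.1183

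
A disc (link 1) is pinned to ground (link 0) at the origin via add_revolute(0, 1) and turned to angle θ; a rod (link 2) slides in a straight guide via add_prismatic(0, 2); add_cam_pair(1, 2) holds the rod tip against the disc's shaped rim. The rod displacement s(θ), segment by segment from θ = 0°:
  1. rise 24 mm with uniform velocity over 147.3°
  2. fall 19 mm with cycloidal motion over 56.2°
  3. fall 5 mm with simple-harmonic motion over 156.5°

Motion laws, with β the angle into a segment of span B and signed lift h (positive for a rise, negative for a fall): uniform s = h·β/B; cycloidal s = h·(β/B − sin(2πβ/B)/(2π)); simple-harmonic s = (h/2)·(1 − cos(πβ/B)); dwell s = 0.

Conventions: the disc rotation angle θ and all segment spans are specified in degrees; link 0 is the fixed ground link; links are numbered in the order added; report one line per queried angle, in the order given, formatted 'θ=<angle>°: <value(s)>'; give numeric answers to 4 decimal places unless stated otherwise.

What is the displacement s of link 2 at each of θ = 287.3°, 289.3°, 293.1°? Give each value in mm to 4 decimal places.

segment 1 (0° to 147.3°, uniform, h = 24) is passed completely: s = 0.0000 + (24) = 24.0000
segment 2 (147.3° to 203.5°, cycloidal, h = -19) is passed completely: s = 24.0000 + (-19) = 5.0000
θ = 287.3° falls in segment 3 (203.5° to 360°, simple-harmonic, h = -5): β = 287.3 − 203.5 = 83.8°, B = 156.5°; Δs = -5/2·(1 − cos(π·0.5355)) = -2.7780; s = 5.0000 − 2.7780 = 2.2220
θ = 289.3° falls in segment 3 (203.5° to 360°, simple-harmonic, h = -5): β = 289.3 − 203.5 = 85.8°, B = 156.5°; Δs = -5/2·(1 − cos(π·0.5482)) = -2.8774; s = 5.0000 − 2.8774 = 2.1226
θ = 293.1° falls in segment 3 (203.5° to 360°, simple-harmonic, h = -5): β = 293.1 − 203.5 = 89.6°, B = 156.5°; Δs = -5/2·(1 − cos(π·0.5725)) = -3.0647; s = 5.0000 − 3.0647 = 1.9353

θ=287.3°: 2.2220
θ=289.3°: 2.1226
θ=293.1°: 1.9353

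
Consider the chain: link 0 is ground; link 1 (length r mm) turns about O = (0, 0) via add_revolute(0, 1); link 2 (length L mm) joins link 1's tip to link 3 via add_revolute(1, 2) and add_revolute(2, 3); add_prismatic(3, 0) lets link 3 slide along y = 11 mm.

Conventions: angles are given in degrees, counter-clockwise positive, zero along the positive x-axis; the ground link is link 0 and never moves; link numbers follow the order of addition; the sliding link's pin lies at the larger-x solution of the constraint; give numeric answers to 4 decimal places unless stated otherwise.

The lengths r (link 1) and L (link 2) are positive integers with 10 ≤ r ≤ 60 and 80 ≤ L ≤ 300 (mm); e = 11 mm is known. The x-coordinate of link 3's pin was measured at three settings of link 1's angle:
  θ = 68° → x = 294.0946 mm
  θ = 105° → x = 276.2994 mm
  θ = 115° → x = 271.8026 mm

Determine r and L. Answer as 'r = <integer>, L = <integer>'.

constraint per measurement: (x − r cos θ)² + (r sin θ − e)² = L²
subtracting the θ₁ and θ₂ equations cancels the r² and L² terms:
r = (x₁² − x₂²) / (2[(x₁cos θ₁ + e sin θ₁) − (x₂cos θ₂ + e sin θ₂)]) = 28.0000 → r = 28
L² = (x₁ − r cos θ₁)² + (r sin θ₁ − e)² = 80655.9810 → L = 284.0000 → L = 284
check at θ₃=115°: x = 271.8026 (printed 271.8026) ✓

r = 28, L = 284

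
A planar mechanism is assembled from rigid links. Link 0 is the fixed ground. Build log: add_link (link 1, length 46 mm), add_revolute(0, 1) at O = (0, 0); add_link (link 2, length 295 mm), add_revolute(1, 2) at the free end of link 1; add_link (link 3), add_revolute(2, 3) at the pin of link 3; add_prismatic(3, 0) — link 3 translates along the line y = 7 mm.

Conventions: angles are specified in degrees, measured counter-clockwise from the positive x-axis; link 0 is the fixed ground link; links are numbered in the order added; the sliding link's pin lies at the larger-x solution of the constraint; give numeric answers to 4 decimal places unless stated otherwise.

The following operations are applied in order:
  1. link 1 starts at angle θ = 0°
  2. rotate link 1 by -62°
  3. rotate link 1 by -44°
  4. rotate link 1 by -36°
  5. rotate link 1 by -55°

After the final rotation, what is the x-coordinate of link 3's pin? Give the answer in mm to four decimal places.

geometry: r = 46 mm, L = 295 mm, e = 7 mm; θ starts at 0°
rotate link 1 by -62°: θ ← 0° -62° = -62°
rotate link 1 by -44°: θ ← -62° -44° = -106°
rotate link 1 by -36°: θ ← -106° -36° = -142°
rotate link 1 by -55°: θ ← -142° -55° = -197°
crank pin P = (r cos θ, r sin θ) = (-43.990019, 13.449098)
h = r sin θ − e = 13.449098 − 7 = 6.449098
x = r cos θ + √(L² − h²) = -43.990019 + 294.929499 = 250.939480

250.9395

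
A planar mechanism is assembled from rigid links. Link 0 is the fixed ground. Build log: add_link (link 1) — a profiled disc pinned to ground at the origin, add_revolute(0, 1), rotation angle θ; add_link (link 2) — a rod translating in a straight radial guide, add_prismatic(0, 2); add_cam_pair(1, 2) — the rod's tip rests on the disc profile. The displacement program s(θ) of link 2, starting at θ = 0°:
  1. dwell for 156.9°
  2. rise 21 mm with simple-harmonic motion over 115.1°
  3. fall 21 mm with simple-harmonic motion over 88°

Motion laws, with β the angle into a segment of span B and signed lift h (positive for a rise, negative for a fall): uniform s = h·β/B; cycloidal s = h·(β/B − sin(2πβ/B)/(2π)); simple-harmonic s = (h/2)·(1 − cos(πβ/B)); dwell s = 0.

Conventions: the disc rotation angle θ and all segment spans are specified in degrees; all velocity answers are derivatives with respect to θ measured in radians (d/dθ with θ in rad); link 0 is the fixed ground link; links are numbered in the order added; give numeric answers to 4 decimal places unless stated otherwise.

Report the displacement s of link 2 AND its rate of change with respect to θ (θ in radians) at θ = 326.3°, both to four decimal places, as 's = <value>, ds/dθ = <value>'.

seg 1 [0°–156.9°] dwell: s stays 0.0000
seg 2 [156.9°–272°] simple-harmonic, h=21: full span → s += 21 → s = 21.0000
seg 3 [272°–360°] simple-harmonic, h=-21: θ=326.3° here. β=54.3, B=88. -21/2·(1 − cos(π·0.6170)) = -14.2745 → s = 6.7255
velocity in seg [272°–360°] (simple-harmonic), θ in radians: β = 54.3° = 0.9477 rad, B = 88° = 1.5359 rad; ds/dθ = (πh/(2B)) sin(πβ/B) = (π·(-21)/(2·1.5359)) sin(π·0.6170) = -20.041588 mm/rad

s = 6.7255, ds/dθ = -20.0416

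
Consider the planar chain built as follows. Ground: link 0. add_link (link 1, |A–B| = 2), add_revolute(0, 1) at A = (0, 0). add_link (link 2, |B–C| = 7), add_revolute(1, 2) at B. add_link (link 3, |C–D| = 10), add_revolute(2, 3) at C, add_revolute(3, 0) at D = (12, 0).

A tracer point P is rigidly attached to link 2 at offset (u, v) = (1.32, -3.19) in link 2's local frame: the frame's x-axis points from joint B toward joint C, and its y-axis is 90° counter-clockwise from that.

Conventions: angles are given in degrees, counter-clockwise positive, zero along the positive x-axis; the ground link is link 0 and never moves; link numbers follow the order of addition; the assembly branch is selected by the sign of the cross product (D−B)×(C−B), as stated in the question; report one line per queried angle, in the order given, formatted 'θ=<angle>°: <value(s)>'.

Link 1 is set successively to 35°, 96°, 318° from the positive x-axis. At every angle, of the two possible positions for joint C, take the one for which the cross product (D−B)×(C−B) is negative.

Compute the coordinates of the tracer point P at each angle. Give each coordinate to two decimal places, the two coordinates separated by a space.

A=(0,0), D=(12.00,0)
θ=35°: B = A + 2.00·(cos35°, sin35°) = (1.6383, 1.1472)
θ=35°: |BD| = 10.4250
θ=35°: circle(B,7.00) ∩ circle(D,10.00): a=2.7665, h=6.4301
θ=35°:   candidates: C₊=(5.0955,7.2338) cross=67.034; C₋=(3.6804,-5.5484) cross=-67.034
θ=35°:   branch - wants cross < 0 → take C=(3.6804,-5.5484) (cross=-67.034)
θ=35°: ex = (C−B)/|BC| = (0.2917,-0.9565); ey = (0.9565,0.2917)
θ=35°: P = B + 1.32·ex + -3.19·ey = (-1.0279,-1.0460)
θ=96°: B = A + 2.00·(cos96°, sin96°) = (-0.2091, 1.9890)
θ=96°: |BD| = 12.3700
θ=96°: circle(B,7.00) ∩ circle(D,10.00): a=4.1236, h=5.6565
θ=96°:   candidates: C₊=(4.7704,6.9089) cross=69.971; C₋=(2.9513,-4.2569) cross=-69.971
θ=96°:   branch - wants cross < 0 → take C=(2.9513,-4.2569) (cross=-69.971)
θ=96°: ex = (C−B)/|BC| = (0.4515,-0.8923); ey = (0.8923,0.4515)
θ=96°: P = B + 1.32·ex + -3.19·ey = (-2.4595,-0.6290)
θ=318°: B = A + 2.00·(cos318°, sin318°) = (1.4863, -1.3383)
θ=318°: |BD| = 10.5985
θ=318°: circle(B,7.00) ∩ circle(D,10.00): a=2.8933, h=6.3741
θ=318°:   candidates: C₊=(3.5516,5.3501) cross=67.556; C₋=(5.1613,-7.2960) cross=-67.556
θ=318°:   branch - wants cross < 0 → take C=(5.1613,-7.2960) (cross=-67.556)
θ=318°: ex = (C−B)/|BC| = (0.5250,-0.8511); ey = (0.8511,0.5250)
θ=318°: P = B + 1.32·ex + -3.19·ey = (-0.5357,-4.1365)

θ=35°: -1.03 -1.05
θ=96°: -2.46 -0.63
θ=318°: -0.54 -4.14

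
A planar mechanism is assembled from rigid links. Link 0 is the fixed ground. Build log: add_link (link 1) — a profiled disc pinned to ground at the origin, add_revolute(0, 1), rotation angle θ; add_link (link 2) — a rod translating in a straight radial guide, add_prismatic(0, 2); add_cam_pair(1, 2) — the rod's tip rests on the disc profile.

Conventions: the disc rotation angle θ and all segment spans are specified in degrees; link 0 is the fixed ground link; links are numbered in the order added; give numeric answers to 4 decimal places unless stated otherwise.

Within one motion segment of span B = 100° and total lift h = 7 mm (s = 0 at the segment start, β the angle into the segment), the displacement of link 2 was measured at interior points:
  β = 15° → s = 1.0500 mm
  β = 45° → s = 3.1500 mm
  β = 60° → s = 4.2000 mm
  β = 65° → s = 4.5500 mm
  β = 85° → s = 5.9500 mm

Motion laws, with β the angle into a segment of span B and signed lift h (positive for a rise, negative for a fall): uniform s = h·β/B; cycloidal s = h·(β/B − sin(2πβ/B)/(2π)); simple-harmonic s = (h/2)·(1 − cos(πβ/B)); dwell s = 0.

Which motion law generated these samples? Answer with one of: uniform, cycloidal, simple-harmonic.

candidates at β/B = r: uniform s = h·r (linear in β); cycloidal s = h·(r − sin(2πr)/(2π)); simple-harmonic s = (h/2)(1 − cos(πr))
β=15°: printed 1.0500 | uniform 1.0500, cycloidal 0.1487, simple-harmonic 0.3815
β=45°: printed 3.1500 | uniform 3.1500, cycloidal 2.8057, simple-harmonic 2.9525
β=60°: printed 4.2000 | uniform 4.2000, cycloidal 4.8548, simple-harmonic 4.5816
β=65°: printed 4.5500 | uniform 4.5500, cycloidal 5.4513, simple-harmonic 5.0890
β=85°: printed 5.9500 | uniform 5.9500, cycloidal 6.8513, simple-harmonic 6.6185
only one law matches every sample → uniform

uniform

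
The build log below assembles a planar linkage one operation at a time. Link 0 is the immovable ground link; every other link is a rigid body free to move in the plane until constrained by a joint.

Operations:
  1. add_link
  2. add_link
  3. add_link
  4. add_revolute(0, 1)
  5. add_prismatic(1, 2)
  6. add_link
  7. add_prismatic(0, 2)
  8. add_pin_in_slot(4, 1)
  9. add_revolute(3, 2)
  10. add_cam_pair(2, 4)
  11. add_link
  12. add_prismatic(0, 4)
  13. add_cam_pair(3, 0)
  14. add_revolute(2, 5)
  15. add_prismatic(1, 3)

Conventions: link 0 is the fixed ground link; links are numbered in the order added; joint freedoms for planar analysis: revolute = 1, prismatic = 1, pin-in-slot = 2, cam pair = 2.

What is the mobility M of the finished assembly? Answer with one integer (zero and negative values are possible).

link 0 = ground. State L|J1|J2 = 1|0|0
+link1  2|0|0
+link2  3|0|0
+link3  4|0|0
R(0,1) f=1→J1  4|1|0
P(1,2) f=1→J1  4|2|0
+link4  5|2|0
P(0,2) f=1→J1  5|3|0
PS(4,1) f=2→J2  5|3|1
R(3,2) f=1→J1  5|4|1
C(2,4) f=2→J2  5|4|2
+link5  6|4|2
P(0,4) f=1→J1  6|5|2
C(3,0) f=2→J2  6|5|3
R(2,5) f=1→J1  6|6|3
P(1,3) f=1→J1  6|7|3
M = 3(6−1)−2·7−3 = 15−14−3 = -2

M = -2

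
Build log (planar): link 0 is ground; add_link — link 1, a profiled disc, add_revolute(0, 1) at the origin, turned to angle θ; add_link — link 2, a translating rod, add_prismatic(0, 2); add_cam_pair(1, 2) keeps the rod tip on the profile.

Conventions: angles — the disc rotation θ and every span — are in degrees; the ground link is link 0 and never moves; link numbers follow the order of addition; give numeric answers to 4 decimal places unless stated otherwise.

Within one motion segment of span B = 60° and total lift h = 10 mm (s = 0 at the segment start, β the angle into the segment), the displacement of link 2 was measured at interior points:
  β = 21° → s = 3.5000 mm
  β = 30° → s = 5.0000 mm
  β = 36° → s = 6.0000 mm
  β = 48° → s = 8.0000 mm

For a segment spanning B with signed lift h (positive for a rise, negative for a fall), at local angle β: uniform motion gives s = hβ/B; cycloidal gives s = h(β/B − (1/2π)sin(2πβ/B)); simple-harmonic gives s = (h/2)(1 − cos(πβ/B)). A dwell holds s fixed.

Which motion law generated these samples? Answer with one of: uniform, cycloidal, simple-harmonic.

candidates at β/B = r: uniform s = h·r (linear in β); cycloidal s = h·(r − sin(2πr)/(2π)); simple-harmonic s = (h/2)(1 − cos(πr))
β=21°: printed 3.5000 | uniform 3.5000, cycloidal 2.2124, simple-harmonic 2.7300
β=30°: printed 5.0000 | uniform 5.0000, cycloidal 5.0000, simple-harmonic 5.0000
β=36°: printed 6.0000 | uniform 6.0000, cycloidal 6.9355, simple-harmonic 6.5451
β=48°: printed 8.0000 | uniform 8.0000, cycloidal 9.5137, simple-harmonic 9.0451
only one law matches every sample → uniform

uniform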